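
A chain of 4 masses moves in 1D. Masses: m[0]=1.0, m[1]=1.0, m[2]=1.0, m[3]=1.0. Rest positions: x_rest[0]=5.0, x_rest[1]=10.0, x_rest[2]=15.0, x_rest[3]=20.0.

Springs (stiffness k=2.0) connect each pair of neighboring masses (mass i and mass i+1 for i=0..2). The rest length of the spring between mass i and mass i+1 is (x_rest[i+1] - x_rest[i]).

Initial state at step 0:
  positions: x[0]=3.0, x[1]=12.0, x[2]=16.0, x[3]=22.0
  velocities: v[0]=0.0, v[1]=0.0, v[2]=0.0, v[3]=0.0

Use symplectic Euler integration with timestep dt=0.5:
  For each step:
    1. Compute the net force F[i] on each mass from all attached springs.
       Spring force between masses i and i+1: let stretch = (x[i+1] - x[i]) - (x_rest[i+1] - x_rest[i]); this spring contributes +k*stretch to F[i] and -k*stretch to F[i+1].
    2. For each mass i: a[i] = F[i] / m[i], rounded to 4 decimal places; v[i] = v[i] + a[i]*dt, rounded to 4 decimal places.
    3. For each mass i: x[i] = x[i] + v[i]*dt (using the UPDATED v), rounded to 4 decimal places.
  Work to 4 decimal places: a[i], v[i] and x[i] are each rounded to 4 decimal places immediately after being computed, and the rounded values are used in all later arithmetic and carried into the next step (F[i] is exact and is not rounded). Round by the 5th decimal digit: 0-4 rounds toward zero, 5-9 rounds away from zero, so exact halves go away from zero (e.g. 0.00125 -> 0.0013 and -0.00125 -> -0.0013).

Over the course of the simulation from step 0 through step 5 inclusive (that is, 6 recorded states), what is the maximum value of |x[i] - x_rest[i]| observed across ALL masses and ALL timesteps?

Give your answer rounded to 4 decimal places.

Step 0: x=[3.0000 12.0000 16.0000 22.0000] v=[0.0000 0.0000 0.0000 0.0000]
Step 1: x=[5.0000 9.5000 17.0000 21.5000] v=[4.0000 -5.0000 2.0000 -1.0000]
Step 2: x=[6.7500 8.5000 16.5000 21.2500] v=[3.5000 -2.0000 -1.0000 -0.5000]
Step 3: x=[6.8750 10.6250 14.3750 21.1250] v=[0.2500 4.2500 -4.2500 -0.2500]
Step 4: x=[6.3750 12.7500 13.7500 20.1250] v=[-1.0000 4.2500 -1.2500 -2.0000]
Step 5: x=[6.5625 12.1875 15.8125 18.4375] v=[0.3750 -1.1250 4.1250 -3.3750]
Max displacement = 2.7500

Answer: 2.7500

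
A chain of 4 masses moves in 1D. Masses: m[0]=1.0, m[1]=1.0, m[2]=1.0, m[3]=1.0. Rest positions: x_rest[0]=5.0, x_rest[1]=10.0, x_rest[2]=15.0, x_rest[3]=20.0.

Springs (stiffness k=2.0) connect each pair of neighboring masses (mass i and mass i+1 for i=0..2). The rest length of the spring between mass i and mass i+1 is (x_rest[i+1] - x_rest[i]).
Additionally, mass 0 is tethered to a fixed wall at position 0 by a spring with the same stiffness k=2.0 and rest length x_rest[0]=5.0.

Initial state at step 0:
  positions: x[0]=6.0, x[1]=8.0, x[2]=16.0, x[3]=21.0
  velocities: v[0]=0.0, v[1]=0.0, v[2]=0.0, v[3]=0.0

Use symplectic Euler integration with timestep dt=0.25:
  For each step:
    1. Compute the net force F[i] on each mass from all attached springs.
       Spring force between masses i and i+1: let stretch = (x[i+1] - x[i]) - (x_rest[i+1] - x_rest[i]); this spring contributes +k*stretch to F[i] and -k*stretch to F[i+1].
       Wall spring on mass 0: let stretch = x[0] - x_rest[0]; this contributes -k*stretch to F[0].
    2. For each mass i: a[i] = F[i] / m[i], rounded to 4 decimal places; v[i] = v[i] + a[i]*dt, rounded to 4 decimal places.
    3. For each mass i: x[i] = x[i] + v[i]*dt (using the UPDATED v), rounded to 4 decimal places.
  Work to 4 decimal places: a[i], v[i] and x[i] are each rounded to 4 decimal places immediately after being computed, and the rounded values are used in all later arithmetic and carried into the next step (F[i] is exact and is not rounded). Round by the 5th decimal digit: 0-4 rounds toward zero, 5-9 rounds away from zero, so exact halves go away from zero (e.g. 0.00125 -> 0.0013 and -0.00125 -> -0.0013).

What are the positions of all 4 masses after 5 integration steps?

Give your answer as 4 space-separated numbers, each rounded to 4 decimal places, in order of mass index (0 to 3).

Answer: 3.9167 11.8975 14.7786 20.0528

Derivation:
Step 0: x=[6.0000 8.0000 16.0000 21.0000] v=[0.0000 0.0000 0.0000 0.0000]
Step 1: x=[5.5000 8.7500 15.6250 21.0000] v=[-2.0000 3.0000 -1.5000 0.0000]
Step 2: x=[4.7188 9.9531 15.0625 20.9531] v=[-3.1250 4.8125 -2.2500 -0.1875]
Step 3: x=[4.0020 11.1406 14.5977 20.7949] v=[-2.8673 4.7501 -1.8594 -0.6328]
Step 4: x=[3.6773 11.8680 14.4754 20.4871] v=[-1.2990 2.9094 -0.4894 -1.2314]
Step 5: x=[3.9167 11.8975 14.7786 20.0528] v=[0.9577 0.1178 1.2128 -1.7373]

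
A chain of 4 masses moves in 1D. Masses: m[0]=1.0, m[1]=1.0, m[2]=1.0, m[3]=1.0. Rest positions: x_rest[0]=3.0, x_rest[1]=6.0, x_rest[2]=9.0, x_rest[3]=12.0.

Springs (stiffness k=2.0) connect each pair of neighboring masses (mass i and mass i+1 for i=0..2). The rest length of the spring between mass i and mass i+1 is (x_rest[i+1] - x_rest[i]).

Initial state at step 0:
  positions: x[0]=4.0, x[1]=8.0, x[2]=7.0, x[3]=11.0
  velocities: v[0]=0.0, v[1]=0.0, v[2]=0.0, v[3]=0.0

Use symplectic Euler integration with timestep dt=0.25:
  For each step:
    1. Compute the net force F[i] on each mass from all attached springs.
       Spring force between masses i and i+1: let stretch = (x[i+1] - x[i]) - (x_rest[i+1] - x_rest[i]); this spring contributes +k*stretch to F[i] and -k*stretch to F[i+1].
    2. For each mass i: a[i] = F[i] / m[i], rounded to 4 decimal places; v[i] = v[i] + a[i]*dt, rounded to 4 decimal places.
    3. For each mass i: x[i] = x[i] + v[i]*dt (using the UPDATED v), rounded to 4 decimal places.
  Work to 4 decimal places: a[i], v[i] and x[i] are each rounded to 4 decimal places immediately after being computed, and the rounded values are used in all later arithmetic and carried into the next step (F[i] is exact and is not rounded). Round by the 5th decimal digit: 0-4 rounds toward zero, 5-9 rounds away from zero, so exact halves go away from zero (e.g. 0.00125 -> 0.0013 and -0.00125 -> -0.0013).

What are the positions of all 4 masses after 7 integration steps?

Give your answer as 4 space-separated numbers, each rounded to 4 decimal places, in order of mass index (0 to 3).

Step 0: x=[4.0000 8.0000 7.0000 11.0000] v=[0.0000 0.0000 0.0000 0.0000]
Step 1: x=[4.1250 7.3750 7.6250 10.8750] v=[0.5000 -2.5000 2.5000 -0.5000]
Step 2: x=[4.2813 6.3750 8.6250 10.7188] v=[0.6250 -4.0000 4.0000 -0.6250]
Step 3: x=[4.3243 5.3945 9.6055 10.6758] v=[0.1719 -3.9219 3.9219 -0.1719]
Step 4: x=[4.1261 4.8066 10.1934 10.8741] v=[-0.7930 -2.3515 2.3516 0.7930]
Step 5: x=[3.6379 4.8070 10.1930 11.3623] v=[-1.9528 0.0017 -0.0015 1.9527]
Step 6: x=[2.9208 5.3346 9.6655 12.0793] v=[-2.8683 2.1102 -2.1099 2.8681]
Step 7: x=[2.1305 6.1018 8.8984 12.8696] v=[-3.1614 3.0688 -3.0685 3.1612]

Answer: 2.1305 6.1018 8.8984 12.8696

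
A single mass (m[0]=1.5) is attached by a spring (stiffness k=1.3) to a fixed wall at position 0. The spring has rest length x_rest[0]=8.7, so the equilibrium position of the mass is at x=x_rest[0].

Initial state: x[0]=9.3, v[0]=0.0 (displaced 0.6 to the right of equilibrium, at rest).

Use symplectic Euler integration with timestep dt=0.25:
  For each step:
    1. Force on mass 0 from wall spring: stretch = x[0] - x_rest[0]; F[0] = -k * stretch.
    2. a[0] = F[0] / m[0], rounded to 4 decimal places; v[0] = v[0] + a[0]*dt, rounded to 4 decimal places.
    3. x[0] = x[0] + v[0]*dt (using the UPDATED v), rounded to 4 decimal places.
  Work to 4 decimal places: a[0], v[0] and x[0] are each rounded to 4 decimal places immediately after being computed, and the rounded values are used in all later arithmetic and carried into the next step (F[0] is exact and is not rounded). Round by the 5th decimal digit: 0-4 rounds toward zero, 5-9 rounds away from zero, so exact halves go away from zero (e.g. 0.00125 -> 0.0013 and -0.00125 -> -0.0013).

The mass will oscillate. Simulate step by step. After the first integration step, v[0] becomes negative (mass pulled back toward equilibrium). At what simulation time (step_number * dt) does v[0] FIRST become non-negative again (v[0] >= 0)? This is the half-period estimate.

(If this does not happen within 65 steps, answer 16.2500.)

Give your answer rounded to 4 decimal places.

Answer: 3.5000

Derivation:
Step 0: x=[9.3000] v=[0.0000]
Step 1: x=[9.2675] v=[-0.1300]
Step 2: x=[9.2043] v=[-0.2530]
Step 3: x=[9.1137] v=[-0.3623]
Step 4: x=[9.0007] v=[-0.4519]
Step 5: x=[8.8714] v=[-0.5171]
Step 6: x=[8.7329] v=[-0.5542]
Step 7: x=[8.5926] v=[-0.5613]
Step 8: x=[8.4581] v=[-0.5380]
Step 9: x=[8.3367] v=[-0.4856]
Step 10: x=[8.2350] v=[-0.4069]
Step 11: x=[8.1585] v=[-0.3062]
Step 12: x=[8.1113] v=[-0.1889]
Step 13: x=[8.0960] v=[-0.0614]
Step 14: x=[8.1134] v=[0.0695]
First v>=0 after going negative at step 14, time=3.5000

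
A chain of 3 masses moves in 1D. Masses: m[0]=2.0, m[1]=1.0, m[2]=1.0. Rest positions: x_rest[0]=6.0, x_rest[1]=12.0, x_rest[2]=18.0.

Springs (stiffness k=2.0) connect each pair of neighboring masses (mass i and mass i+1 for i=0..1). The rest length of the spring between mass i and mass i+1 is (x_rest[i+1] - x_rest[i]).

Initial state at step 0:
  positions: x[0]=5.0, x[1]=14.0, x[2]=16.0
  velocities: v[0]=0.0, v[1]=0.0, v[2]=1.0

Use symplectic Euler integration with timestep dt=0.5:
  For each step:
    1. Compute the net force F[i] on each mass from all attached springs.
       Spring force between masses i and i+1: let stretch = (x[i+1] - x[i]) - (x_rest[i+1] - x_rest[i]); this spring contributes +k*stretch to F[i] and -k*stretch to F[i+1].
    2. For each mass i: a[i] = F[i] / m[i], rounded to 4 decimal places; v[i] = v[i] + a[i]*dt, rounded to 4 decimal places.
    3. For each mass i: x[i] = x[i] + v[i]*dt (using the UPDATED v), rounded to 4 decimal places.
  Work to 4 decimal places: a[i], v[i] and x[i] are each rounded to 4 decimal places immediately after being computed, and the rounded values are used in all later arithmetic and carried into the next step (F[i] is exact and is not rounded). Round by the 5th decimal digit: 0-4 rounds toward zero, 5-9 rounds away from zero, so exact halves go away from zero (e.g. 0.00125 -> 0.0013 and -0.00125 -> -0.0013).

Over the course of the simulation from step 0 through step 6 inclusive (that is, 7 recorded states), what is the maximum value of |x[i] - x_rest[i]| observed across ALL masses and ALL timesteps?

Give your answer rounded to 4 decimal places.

Step 0: x=[5.0000 14.0000 16.0000] v=[0.0000 0.0000 1.0000]
Step 1: x=[5.7500 10.5000 18.5000] v=[1.5000 -7.0000 5.0000]
Step 2: x=[6.1875 8.6250 20.0000] v=[0.8750 -3.7500 3.0000]
Step 3: x=[5.7344 11.2188 18.8125] v=[-0.9063 5.1875 -2.3750]
Step 4: x=[5.1524 14.8672 16.8282] v=[-1.1641 7.2968 -3.9687]
Step 5: x=[5.4991 14.6387 16.8634] v=[0.6933 -0.4570 0.0703]
Step 6: x=[6.6307 10.9528 18.7862] v=[2.2631 -7.3719 3.8456]
Max displacement = 3.3750

Answer: 3.3750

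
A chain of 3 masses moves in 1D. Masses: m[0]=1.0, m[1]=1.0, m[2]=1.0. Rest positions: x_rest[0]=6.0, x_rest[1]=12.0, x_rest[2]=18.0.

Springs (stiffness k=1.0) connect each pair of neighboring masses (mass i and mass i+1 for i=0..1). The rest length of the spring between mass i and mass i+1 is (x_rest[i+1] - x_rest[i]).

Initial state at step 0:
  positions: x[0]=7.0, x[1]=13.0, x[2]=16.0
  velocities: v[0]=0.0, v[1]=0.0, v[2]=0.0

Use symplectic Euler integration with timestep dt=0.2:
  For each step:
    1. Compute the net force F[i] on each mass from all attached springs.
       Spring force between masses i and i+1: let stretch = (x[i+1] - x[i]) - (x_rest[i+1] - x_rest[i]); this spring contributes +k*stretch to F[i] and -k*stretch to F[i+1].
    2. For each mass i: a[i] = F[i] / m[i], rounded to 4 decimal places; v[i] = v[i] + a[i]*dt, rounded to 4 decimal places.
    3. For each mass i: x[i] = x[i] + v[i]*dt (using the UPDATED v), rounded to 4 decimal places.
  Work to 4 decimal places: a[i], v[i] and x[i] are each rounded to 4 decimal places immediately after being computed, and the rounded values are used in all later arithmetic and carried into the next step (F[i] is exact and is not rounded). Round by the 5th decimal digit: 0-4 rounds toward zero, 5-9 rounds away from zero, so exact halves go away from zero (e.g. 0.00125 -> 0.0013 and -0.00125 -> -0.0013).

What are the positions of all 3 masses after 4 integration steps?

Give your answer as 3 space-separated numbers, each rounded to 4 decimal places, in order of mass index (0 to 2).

Answer: 6.9333 12.0041 17.0627

Derivation:
Step 0: x=[7.0000 13.0000 16.0000] v=[0.0000 0.0000 0.0000]
Step 1: x=[7.0000 12.8800 16.1200] v=[0.0000 -0.6000 0.6000]
Step 2: x=[6.9952 12.6544 16.3504] v=[-0.0240 -1.1280 1.1520]
Step 3: x=[6.9768 12.3503 16.6730] v=[-0.0922 -1.5206 1.6128]
Step 4: x=[6.9333 12.0041 17.0627] v=[-0.2175 -1.7308 1.9483]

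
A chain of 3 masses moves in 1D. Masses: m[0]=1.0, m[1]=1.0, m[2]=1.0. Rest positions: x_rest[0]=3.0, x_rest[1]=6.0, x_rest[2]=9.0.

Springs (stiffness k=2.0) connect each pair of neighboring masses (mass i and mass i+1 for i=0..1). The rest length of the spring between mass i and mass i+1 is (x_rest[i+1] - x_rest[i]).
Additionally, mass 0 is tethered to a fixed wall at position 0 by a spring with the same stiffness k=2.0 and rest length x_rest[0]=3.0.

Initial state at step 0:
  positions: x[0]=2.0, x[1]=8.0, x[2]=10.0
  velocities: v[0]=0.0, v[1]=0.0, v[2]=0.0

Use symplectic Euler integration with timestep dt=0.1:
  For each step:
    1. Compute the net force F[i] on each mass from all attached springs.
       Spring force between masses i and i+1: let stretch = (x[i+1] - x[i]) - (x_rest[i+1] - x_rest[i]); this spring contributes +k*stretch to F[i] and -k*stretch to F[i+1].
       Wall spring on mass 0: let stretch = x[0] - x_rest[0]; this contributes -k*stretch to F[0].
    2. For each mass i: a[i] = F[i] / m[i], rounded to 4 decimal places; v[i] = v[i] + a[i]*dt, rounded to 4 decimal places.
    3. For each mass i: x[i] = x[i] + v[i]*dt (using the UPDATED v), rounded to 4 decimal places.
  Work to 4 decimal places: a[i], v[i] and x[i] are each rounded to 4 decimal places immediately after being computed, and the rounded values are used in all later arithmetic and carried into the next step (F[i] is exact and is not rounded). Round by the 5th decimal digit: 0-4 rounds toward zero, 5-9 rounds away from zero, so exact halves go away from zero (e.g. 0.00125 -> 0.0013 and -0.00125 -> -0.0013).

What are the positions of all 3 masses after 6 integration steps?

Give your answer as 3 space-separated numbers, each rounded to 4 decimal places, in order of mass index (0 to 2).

Step 0: x=[2.0000 8.0000 10.0000] v=[0.0000 0.0000 0.0000]
Step 1: x=[2.0800 7.9200 10.0200] v=[0.8000 -0.8000 0.2000]
Step 2: x=[2.2352 7.7652 10.0580] v=[1.5520 -1.5480 0.3800]
Step 3: x=[2.4563 7.5457 10.1101] v=[2.2110 -2.1954 0.5214]
Step 4: x=[2.7301 7.2757 10.1710] v=[2.7376 -2.7004 0.6085]
Step 5: x=[3.0402 6.9727 10.2339] v=[3.1007 -3.0305 0.6294]
Step 6: x=[3.3681 6.6562 10.2916] v=[3.2792 -3.1648 0.5772]

Answer: 3.3681 6.6562 10.2916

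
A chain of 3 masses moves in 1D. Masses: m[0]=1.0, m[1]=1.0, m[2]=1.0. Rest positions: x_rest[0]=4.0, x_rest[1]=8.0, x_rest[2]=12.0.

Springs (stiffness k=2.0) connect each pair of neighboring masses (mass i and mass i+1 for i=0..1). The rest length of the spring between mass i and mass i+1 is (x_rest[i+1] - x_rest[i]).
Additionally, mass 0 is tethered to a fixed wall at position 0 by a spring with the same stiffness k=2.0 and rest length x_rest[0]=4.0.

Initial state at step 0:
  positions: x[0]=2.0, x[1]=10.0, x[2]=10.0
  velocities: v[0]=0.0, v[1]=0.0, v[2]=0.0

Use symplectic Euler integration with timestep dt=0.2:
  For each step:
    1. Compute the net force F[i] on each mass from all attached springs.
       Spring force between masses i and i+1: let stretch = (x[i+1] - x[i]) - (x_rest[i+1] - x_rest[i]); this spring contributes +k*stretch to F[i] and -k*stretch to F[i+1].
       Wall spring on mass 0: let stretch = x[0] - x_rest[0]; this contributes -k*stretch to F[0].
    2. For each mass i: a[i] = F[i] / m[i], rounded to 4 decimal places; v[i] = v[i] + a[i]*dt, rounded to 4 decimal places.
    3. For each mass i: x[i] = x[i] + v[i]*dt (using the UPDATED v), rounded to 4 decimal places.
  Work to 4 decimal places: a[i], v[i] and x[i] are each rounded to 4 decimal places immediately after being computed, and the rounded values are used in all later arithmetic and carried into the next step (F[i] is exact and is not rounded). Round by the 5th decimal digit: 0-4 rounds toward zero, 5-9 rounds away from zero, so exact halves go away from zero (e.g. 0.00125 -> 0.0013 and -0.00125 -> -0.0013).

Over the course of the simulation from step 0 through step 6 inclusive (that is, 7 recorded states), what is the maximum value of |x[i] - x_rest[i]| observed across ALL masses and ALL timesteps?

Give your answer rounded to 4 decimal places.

Step 0: x=[2.0000 10.0000 10.0000] v=[0.0000 0.0000 0.0000]
Step 1: x=[2.4800 9.3600 10.3200] v=[2.4000 -3.2000 1.6000]
Step 2: x=[3.3120 8.2464 10.8832] v=[4.1600 -5.5680 2.8160]
Step 3: x=[4.2738 6.9490 11.5555] v=[4.8090 -6.4870 3.3613]
Step 4: x=[5.1077 5.8061 12.1792] v=[4.1696 -5.7145 3.1187]
Step 5: x=[5.5889 5.1172 12.6131] v=[2.4059 -3.4446 2.1695]
Step 6: x=[5.5852 5.0657 12.7673] v=[-0.0183 -0.2576 0.7711]
Max displacement = 2.9343

Answer: 2.9343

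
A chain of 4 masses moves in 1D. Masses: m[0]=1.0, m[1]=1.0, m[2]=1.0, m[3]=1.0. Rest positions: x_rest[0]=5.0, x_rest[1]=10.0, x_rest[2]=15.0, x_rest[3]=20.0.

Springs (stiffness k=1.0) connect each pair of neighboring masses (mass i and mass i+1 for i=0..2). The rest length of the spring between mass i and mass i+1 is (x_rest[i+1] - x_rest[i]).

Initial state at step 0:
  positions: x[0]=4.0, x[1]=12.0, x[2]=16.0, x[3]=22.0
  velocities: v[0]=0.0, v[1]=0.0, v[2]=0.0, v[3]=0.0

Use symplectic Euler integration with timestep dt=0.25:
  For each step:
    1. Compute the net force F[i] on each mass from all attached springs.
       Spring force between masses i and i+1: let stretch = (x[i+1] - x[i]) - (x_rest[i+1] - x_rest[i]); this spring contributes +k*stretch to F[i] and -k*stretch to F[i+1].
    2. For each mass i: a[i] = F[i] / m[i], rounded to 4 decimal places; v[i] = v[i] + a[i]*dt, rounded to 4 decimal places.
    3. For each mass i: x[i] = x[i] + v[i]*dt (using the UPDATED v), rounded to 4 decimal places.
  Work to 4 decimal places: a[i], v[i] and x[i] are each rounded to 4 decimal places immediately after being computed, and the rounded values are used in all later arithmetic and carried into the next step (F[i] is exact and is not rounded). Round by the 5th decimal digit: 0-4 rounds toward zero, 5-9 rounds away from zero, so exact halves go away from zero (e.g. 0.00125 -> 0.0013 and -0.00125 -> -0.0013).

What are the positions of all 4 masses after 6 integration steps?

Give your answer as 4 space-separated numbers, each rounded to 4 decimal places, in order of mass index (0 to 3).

Answer: 6.3931 9.5334 16.7820 21.2916

Derivation:
Step 0: x=[4.0000 12.0000 16.0000 22.0000] v=[0.0000 0.0000 0.0000 0.0000]
Step 1: x=[4.1875 11.7500 16.1250 21.9375] v=[0.7500 -1.0000 0.5000 -0.2500]
Step 2: x=[4.5352 11.3008 16.3399 21.8242] v=[1.3906 -1.7969 0.8594 -0.4531]
Step 3: x=[4.9932 10.7437 16.5826 21.6807] v=[1.8320 -2.2285 0.9707 -0.5742]
Step 4: x=[5.4981 10.1921 16.7790 21.5310] v=[2.0196 -2.2064 0.7855 -0.5987]
Step 5: x=[5.9839 9.7588 16.8607 21.3968] v=[1.9431 -1.7332 0.3268 -0.5367]
Step 6: x=[6.3931 9.5334 16.7820 21.2916] v=[1.6368 -0.9015 -0.3147 -0.4207]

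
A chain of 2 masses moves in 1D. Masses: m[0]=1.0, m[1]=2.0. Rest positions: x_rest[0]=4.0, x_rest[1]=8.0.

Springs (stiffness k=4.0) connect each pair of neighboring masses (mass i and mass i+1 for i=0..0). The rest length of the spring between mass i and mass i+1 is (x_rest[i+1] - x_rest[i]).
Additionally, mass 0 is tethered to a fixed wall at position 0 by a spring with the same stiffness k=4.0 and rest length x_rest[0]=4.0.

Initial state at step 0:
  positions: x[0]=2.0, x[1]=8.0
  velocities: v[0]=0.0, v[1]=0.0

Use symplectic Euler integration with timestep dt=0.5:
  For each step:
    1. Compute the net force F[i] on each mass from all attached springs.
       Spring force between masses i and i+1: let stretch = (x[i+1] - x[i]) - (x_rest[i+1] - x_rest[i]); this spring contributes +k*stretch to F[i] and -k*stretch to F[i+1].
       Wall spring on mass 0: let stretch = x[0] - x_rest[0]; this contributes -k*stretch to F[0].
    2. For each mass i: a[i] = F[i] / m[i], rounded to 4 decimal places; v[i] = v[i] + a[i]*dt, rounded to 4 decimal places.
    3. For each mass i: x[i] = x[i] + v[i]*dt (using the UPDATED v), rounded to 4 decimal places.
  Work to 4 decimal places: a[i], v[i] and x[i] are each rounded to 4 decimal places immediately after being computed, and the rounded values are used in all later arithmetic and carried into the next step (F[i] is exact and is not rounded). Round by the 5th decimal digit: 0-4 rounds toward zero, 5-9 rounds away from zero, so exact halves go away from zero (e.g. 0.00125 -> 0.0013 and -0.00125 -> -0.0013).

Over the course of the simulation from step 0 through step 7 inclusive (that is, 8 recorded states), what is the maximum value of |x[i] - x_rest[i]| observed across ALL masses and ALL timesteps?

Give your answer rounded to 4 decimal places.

Answer: 2.8750

Derivation:
Step 0: x=[2.0000 8.0000] v=[0.0000 0.0000]
Step 1: x=[6.0000 7.0000] v=[8.0000 -2.0000]
Step 2: x=[5.0000 7.5000] v=[-2.0000 1.0000]
Step 3: x=[1.5000 8.7500] v=[-7.0000 2.5000]
Step 4: x=[3.7500 8.3750] v=[4.5000 -0.7500]
Step 5: x=[6.8750 7.6875] v=[6.2500 -1.3750]
Step 6: x=[3.9375 8.5938] v=[-5.8750 1.8125]
Step 7: x=[1.7188 9.1719] v=[-4.4374 1.1562]
Max displacement = 2.8750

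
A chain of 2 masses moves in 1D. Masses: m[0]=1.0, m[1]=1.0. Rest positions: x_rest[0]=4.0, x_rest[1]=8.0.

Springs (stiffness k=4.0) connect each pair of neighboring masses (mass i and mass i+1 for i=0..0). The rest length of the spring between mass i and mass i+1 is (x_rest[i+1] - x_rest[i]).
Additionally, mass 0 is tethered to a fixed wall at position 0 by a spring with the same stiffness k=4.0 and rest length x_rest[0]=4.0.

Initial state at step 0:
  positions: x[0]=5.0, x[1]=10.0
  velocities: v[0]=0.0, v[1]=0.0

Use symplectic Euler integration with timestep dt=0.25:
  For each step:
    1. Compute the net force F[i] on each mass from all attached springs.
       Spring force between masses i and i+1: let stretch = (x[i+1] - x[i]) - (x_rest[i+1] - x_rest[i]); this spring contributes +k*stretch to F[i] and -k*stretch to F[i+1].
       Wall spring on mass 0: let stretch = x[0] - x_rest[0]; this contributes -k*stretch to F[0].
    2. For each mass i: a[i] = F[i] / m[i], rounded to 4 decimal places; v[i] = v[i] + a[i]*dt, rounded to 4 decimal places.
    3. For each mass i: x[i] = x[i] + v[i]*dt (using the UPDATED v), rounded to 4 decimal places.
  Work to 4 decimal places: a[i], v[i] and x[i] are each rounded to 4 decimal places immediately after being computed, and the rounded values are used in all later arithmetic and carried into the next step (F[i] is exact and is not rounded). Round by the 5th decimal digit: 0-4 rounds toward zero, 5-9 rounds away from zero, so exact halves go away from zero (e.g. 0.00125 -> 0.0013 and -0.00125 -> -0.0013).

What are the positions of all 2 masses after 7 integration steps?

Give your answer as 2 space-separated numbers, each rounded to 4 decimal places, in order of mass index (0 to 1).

Step 0: x=[5.0000 10.0000] v=[0.0000 0.0000]
Step 1: x=[5.0000 9.7500] v=[0.0000 -1.0000]
Step 2: x=[4.9375 9.3125] v=[-0.2500 -1.7500]
Step 3: x=[4.7344 8.7813] v=[-0.8125 -2.1250]
Step 4: x=[4.3594 8.2383] v=[-1.5000 -2.1719]
Step 5: x=[3.8643 7.7256] v=[-1.9805 -2.0508]
Step 6: x=[3.3684 7.2476] v=[-1.9835 -1.9121]
Step 7: x=[3.0002 6.7998] v=[-1.4727 -1.7913]

Answer: 3.0002 6.7998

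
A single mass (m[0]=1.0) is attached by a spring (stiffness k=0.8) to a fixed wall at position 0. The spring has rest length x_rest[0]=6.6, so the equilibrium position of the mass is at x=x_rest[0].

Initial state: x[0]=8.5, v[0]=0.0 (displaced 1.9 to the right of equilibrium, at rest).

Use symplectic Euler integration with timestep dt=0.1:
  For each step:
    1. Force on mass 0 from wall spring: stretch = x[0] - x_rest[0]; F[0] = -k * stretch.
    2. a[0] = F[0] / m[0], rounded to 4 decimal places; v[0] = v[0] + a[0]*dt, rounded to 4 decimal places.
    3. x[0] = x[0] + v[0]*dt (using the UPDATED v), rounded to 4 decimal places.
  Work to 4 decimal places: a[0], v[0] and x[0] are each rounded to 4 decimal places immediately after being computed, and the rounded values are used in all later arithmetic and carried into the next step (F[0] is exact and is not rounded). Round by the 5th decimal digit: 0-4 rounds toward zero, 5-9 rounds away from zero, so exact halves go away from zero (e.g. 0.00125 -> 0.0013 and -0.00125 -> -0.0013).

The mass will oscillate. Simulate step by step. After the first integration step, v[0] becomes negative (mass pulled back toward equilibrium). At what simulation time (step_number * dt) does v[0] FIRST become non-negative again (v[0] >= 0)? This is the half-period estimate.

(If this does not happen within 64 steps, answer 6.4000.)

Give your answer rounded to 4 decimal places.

Answer: 3.6000

Derivation:
Step 0: x=[8.5000] v=[0.0000]
Step 1: x=[8.4848] v=[-0.1520]
Step 2: x=[8.4545] v=[-0.3028]
Step 3: x=[8.4094] v=[-0.4512]
Step 4: x=[8.3498] v=[-0.5960]
Step 5: x=[8.2762] v=[-0.7360]
Step 6: x=[8.1892] v=[-0.8701]
Step 7: x=[8.0895] v=[-0.9972]
Step 8: x=[7.9779] v=[-1.1164]
Step 9: x=[7.8552] v=[-1.2266]
Step 10: x=[7.7225] v=[-1.3270]
Step 11: x=[7.5808] v=[-1.4168]
Step 12: x=[7.4313] v=[-1.4953]
Step 13: x=[7.2751] v=[-1.5618]
Step 14: x=[7.1135] v=[-1.6158]
Step 15: x=[6.9478] v=[-1.6569]
Step 16: x=[6.7793] v=[-1.6847]
Step 17: x=[6.6094] v=[-1.6990]
Step 18: x=[6.4394] v=[-1.6998]
Step 19: x=[6.2707] v=[-1.6870]
Step 20: x=[6.1046] v=[-1.6607]
Step 21: x=[5.9425] v=[-1.6211]
Step 22: x=[5.7857] v=[-1.5685]
Step 23: x=[5.6354] v=[-1.5034]
Step 24: x=[5.4928] v=[-1.4262]
Step 25: x=[5.3590] v=[-1.3376]
Step 26: x=[5.2352] v=[-1.2383]
Step 27: x=[5.1223] v=[-1.1291]
Step 28: x=[5.0212] v=[-1.0109]
Step 29: x=[4.9327] v=[-0.8846]
Step 30: x=[4.8576] v=[-0.7512]
Step 31: x=[4.7964] v=[-0.6118]
Step 32: x=[4.7497] v=[-0.4675]
Step 33: x=[4.7178] v=[-0.3195]
Step 34: x=[4.7009] v=[-0.1689]
Step 35: x=[4.6992] v=[-0.0170]
Step 36: x=[4.7127] v=[0.1351]
First v>=0 after going negative at step 36, time=3.6000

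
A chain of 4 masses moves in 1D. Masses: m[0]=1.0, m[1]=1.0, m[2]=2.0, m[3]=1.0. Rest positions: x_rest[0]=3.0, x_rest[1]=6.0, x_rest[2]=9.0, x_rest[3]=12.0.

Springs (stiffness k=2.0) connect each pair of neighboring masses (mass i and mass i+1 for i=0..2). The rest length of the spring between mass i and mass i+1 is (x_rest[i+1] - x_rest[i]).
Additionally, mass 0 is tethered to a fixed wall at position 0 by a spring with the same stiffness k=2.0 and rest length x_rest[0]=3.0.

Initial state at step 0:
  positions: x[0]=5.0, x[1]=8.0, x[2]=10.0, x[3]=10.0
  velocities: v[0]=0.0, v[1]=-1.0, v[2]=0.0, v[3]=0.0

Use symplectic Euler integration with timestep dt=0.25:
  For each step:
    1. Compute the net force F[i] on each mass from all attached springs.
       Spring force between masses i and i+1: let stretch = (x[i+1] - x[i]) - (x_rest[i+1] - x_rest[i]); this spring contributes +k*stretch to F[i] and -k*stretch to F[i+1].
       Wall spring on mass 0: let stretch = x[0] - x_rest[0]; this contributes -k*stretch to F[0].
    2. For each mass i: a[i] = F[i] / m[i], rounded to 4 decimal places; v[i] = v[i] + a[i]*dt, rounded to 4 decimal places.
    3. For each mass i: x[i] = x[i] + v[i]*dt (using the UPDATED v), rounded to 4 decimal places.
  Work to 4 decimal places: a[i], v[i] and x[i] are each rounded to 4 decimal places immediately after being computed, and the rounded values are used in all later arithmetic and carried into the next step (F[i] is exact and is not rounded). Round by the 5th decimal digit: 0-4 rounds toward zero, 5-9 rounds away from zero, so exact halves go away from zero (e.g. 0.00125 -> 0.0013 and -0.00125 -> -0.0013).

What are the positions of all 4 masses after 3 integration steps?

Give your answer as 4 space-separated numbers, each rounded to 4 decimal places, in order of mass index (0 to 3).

Answer: 3.6113 6.6641 9.3408 11.9473

Derivation:
Step 0: x=[5.0000 8.0000 10.0000 10.0000] v=[0.0000 -1.0000 0.0000 0.0000]
Step 1: x=[4.7500 7.6250 9.8750 10.3750] v=[-1.0000 -1.5000 -0.5000 1.5000]
Step 2: x=[4.2656 7.1719 9.6406 11.0625] v=[-1.9375 -1.8125 -0.9375 2.7500]
Step 3: x=[3.6113 6.6641 9.3408 11.9473] v=[-2.6172 -2.0313 -1.1992 3.5391]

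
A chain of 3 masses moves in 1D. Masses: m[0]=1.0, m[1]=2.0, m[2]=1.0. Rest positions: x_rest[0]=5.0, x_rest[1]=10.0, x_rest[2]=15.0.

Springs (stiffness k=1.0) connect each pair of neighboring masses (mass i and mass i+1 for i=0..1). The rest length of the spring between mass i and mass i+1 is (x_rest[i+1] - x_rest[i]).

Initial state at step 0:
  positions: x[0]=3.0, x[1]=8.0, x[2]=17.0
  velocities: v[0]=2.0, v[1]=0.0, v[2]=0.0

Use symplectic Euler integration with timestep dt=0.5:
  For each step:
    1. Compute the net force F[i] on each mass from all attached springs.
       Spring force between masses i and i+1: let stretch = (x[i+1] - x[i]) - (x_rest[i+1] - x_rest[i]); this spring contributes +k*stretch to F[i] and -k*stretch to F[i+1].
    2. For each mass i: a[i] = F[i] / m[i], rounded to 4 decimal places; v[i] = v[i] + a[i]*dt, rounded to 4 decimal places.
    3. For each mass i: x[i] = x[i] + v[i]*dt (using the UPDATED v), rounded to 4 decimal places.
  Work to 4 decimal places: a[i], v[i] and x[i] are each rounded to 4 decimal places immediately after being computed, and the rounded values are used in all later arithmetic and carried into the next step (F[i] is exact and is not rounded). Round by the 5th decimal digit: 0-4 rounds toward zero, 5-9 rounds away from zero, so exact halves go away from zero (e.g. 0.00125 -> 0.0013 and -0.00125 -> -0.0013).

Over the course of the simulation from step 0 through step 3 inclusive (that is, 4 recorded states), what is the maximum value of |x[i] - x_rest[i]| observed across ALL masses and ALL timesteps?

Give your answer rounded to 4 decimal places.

Step 0: x=[3.0000 8.0000 17.0000] v=[2.0000 0.0000 0.0000]
Step 1: x=[4.0000 8.5000 16.0000] v=[2.0000 1.0000 -2.0000]
Step 2: x=[4.8750 9.3750 14.3750] v=[1.7500 1.7500 -3.2500]
Step 3: x=[5.6250 10.3125 12.7500] v=[1.5000 1.8750 -3.2500]
Max displacement = 2.2500

Answer: 2.2500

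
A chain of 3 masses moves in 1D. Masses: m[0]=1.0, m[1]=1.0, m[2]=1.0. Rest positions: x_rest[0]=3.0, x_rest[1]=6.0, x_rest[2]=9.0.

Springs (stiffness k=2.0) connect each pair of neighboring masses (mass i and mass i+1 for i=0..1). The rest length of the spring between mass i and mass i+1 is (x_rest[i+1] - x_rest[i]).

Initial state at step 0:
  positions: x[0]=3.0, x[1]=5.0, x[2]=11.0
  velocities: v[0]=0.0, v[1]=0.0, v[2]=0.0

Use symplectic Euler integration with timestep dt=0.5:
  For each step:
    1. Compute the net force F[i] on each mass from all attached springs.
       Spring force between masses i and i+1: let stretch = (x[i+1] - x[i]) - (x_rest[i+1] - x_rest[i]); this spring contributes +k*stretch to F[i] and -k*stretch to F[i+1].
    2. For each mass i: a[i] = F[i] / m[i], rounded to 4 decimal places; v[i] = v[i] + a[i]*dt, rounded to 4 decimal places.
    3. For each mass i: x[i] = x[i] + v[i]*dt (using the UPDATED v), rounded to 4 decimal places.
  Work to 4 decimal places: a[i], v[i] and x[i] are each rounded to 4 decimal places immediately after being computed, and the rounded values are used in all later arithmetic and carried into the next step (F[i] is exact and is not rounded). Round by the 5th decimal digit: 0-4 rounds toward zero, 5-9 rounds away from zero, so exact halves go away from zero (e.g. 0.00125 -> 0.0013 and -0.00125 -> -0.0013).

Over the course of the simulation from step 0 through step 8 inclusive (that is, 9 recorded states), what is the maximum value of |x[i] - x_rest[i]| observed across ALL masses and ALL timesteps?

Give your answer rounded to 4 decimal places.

Answer: 2.1875

Derivation:
Step 0: x=[3.0000 5.0000 11.0000] v=[0.0000 0.0000 0.0000]
Step 1: x=[2.5000 7.0000 9.5000] v=[-1.0000 4.0000 -3.0000]
Step 2: x=[2.7500 8.0000 8.2500] v=[0.5000 2.0000 -2.5000]
Step 3: x=[4.1250 6.5000 8.3750] v=[2.7500 -3.0000 0.2500]
Step 4: x=[5.1875 4.7500 9.0625] v=[2.1250 -3.5000 1.3750]
Step 5: x=[4.5313 5.3750 9.0938] v=[-1.3125 1.2500 0.0625]
Step 6: x=[2.7969 7.4376 8.7657] v=[-3.4688 4.1251 -0.6563]
Step 7: x=[1.8829 7.8439 9.2735] v=[-1.8281 0.8125 1.0156]
Step 8: x=[2.4494 5.9845 10.5665] v=[1.1329 -3.7189 2.5860]
Max displacement = 2.1875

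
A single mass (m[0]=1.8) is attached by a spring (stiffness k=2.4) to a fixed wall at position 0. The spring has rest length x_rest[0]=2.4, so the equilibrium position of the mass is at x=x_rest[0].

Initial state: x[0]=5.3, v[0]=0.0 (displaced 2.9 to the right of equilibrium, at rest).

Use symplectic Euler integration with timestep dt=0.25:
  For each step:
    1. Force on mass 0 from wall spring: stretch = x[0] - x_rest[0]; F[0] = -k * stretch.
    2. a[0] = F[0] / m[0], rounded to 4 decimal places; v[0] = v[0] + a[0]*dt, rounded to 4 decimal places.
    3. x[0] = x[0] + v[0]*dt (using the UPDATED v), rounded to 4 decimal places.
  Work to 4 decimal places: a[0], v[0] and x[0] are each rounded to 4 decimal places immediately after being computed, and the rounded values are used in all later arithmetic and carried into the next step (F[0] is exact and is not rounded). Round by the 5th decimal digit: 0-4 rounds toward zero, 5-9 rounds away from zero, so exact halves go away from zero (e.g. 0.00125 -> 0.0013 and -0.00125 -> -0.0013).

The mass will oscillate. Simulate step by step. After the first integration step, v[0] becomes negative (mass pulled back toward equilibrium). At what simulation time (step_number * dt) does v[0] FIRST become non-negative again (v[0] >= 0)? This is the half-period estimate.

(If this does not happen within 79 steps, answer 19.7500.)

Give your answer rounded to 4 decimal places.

Step 0: x=[5.3000] v=[0.0000]
Step 1: x=[5.0583] v=[-0.9667]
Step 2: x=[4.5951] v=[-1.8528]
Step 3: x=[3.9490] v=[-2.5845]
Step 4: x=[3.1738] v=[-3.1008]
Step 5: x=[2.3341] v=[-3.3587]
Step 6: x=[1.4999] v=[-3.3367]
Step 7: x=[0.7407] v=[-3.0367]
Step 8: x=[0.1198] v=[-2.4836]
Step 9: x=[-0.3111] v=[-1.7235]
Step 10: x=[-0.5161] v=[-0.8198]
Step 11: x=[-0.4781] v=[0.1522]
First v>=0 after going negative at step 11, time=2.7500

Answer: 2.7500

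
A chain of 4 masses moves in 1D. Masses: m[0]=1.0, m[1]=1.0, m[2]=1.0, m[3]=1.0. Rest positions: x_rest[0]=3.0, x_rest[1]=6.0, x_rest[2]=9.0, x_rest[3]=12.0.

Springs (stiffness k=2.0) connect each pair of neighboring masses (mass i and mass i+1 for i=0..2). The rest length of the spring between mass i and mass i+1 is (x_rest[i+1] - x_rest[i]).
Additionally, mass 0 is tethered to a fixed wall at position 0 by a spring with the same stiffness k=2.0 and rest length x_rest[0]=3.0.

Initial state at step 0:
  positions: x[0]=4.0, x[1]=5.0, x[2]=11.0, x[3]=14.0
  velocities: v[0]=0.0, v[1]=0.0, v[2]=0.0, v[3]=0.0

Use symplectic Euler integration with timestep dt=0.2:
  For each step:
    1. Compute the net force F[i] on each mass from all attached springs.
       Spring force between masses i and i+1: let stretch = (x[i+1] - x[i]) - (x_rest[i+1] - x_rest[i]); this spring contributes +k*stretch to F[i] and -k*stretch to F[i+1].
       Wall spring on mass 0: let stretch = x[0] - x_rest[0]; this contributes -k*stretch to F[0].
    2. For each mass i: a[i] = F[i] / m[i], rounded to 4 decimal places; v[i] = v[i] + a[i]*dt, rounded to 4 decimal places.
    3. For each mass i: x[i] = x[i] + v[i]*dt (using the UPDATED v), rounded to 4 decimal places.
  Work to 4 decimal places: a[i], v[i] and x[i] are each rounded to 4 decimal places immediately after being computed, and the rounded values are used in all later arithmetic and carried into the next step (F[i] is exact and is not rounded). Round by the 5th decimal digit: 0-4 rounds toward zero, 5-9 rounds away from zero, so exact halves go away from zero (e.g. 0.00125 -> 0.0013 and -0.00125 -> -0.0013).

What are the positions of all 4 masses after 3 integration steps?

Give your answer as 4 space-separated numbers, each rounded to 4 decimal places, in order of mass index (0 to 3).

Step 0: x=[4.0000 5.0000 11.0000 14.0000] v=[0.0000 0.0000 0.0000 0.0000]
Step 1: x=[3.7600 5.4000 10.7600 14.0000] v=[-1.2000 2.0000 -1.2000 0.0000]
Step 2: x=[3.3504 6.0976 10.3504 13.9808] v=[-2.0480 3.4880 -2.0480 -0.0960]
Step 3: x=[2.8925 6.9156 9.8910 13.9112] v=[-2.2893 4.0902 -2.2970 -0.3482]

Answer: 2.8925 6.9156 9.8910 13.9112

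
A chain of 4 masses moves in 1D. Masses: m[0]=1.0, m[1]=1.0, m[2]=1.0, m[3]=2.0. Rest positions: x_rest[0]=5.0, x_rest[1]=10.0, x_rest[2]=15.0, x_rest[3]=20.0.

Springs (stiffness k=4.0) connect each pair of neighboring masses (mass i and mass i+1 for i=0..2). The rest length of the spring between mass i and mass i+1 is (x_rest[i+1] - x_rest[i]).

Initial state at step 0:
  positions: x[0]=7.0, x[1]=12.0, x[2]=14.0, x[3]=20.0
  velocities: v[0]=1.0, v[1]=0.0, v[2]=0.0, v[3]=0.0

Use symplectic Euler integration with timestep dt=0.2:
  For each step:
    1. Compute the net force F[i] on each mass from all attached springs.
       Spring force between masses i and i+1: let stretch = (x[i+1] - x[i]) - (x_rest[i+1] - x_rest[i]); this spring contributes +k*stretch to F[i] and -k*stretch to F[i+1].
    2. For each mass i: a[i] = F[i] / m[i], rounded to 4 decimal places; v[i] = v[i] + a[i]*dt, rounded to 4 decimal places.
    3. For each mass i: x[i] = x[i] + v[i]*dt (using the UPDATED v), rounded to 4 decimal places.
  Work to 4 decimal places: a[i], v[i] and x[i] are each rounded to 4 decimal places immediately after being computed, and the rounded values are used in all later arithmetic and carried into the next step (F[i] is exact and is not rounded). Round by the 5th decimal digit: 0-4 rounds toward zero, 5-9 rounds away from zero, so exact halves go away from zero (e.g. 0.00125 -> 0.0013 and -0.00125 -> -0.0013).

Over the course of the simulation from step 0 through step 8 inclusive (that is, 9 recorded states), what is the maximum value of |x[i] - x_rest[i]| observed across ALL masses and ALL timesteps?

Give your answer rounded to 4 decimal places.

Answer: 2.2912

Derivation:
Step 0: x=[7.0000 12.0000 14.0000 20.0000] v=[1.0000 0.0000 0.0000 0.0000]
Step 1: x=[7.2000 11.5200 14.6400 19.9200] v=[1.0000 -2.4000 3.2000 -0.4000]
Step 2: x=[7.2912 10.8480 15.6256 19.8176] v=[0.4560 -3.3600 4.9280 -0.5120]
Step 3: x=[7.1515 10.3713 16.5175 19.7798] v=[-0.6986 -2.3834 4.4595 -0.1888]
Step 4: x=[6.7269 10.3628 16.9480 19.8811] v=[-2.1228 -0.0423 2.1524 0.5063]
Step 5: x=[6.0841 10.8262 16.7941 20.1477] v=[-3.2141 2.3171 -0.7693 1.3331]
Step 6: x=[5.4000 11.4857 16.2220 20.5460] v=[-3.4204 3.2977 -2.8607 1.9917]
Step 7: x=[4.8896 11.9293 15.5839 20.9984] v=[-2.5518 2.2182 -3.1905 2.2621]
Step 8: x=[4.7056 11.8313 15.2274 21.4177] v=[-0.9200 -0.4899 -1.7826 2.0963]
Max displacement = 2.2912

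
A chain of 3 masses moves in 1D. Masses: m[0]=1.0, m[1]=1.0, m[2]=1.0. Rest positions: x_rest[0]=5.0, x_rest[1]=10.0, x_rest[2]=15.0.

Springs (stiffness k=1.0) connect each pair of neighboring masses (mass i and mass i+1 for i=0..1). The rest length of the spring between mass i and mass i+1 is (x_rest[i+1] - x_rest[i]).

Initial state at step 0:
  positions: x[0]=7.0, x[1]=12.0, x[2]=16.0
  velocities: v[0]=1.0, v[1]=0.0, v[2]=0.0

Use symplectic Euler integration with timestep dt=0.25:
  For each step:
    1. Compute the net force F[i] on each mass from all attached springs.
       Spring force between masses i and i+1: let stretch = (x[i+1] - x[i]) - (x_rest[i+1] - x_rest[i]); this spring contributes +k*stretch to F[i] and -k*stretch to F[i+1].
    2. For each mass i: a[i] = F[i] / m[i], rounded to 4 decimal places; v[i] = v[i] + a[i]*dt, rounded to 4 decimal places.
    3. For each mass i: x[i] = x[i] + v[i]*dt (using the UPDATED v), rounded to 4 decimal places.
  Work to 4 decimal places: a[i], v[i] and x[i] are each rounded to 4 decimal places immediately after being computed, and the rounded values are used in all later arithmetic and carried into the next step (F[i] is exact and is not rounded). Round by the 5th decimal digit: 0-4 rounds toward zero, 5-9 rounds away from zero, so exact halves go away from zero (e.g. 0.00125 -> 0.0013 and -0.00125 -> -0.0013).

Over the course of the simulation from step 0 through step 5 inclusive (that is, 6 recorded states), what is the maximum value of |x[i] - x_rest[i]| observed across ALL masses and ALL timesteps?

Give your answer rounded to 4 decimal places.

Answer: 2.8651

Derivation:
Step 0: x=[7.0000 12.0000 16.0000] v=[1.0000 0.0000 0.0000]
Step 1: x=[7.2500 11.9375 16.0625] v=[1.0000 -0.2500 0.2500]
Step 2: x=[7.4805 11.8399 16.1797] v=[0.9219 -0.3906 0.4688]
Step 3: x=[7.6710 11.7410 16.3382] v=[0.7618 -0.3955 0.6339]
Step 4: x=[7.8033 11.6751 16.5219] v=[0.5293 -0.2637 0.7346]
Step 5: x=[7.8651 11.6701 16.7151] v=[0.2473 -0.0200 0.7729]
Max displacement = 2.8651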